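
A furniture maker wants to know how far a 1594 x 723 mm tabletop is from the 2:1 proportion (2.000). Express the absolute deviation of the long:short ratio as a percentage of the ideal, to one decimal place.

10.2%

Ratio = 1594 / 723 ≈ 2.2047.
Ideal 2:1 = 2.0000. |2.2047 − 2.0000| / 2.0000 ≈ 10.23% → 10.2%.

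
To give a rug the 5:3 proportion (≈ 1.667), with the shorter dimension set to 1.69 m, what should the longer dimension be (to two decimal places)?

5:3 ≈ 1.66667.
Longer side = 1.69 × 1.66667 ≈ 2.8167 → 2.82 m.

2.82 m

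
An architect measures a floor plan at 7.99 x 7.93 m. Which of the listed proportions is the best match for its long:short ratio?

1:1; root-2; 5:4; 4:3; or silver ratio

Ratio = 7.99 / 7.93 ≈ 1.008.
Distances: 1:1 1.000 (Δ 0.008); root-2 1.414 (Δ 0.406); 5:4 1.250 (Δ 0.242); 4:3 1.333 (Δ 0.325); silver ratio 2.414 (Δ 1.406).

1:1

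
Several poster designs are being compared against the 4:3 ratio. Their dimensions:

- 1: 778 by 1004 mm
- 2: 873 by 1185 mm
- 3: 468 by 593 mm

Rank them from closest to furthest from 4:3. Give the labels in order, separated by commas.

2, 1, 3

1: 1004/778 ≈ 1.290 → |1.290 − 1.333| = 0.043
2: 1185/873 ≈ 1.357 → |1.357 − 1.333| = 0.024
3: 593/468 ≈ 1.267 → |1.267 − 1.333| = 0.066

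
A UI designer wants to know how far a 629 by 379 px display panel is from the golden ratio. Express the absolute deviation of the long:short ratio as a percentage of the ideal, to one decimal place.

Ratio = 629 / 379 ≈ 1.6596.
Ideal golden ratio ≈ 1.6180. |1.6596 − 1.6180| / 1.6180 ≈ 2.57% → 2.6%.

2.6%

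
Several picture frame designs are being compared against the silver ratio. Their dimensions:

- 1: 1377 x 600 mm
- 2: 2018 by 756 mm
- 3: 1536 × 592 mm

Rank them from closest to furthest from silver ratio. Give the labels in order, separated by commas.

Ratios: 1 = 1377 / 600 ≈ 2.295; 2 = 2018 / 756 ≈ 2.669; 3 = 1536 / 592 ≈ 2.595.
|Δ from 2.414|: 1 0.119; 2 0.255; 3 0.181.

1, 3, 2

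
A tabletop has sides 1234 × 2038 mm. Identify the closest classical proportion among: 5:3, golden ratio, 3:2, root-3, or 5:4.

2038/1234 ≈ 1.652. Nearest candidates are 5:3 (1.667, off by 0.015) and golden ratio (1.618, off by 0.034).

5:3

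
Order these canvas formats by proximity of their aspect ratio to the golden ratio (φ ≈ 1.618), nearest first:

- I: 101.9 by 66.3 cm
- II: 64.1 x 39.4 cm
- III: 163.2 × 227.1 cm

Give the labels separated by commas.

Ratios: I = 101.9 / 66.3 ≈ 1.537; II = 64.1 / 39.4 ≈ 1.627; III = 227.1 / 163.2 ≈ 1.392.
|Δ from 1.618|: I 0.081; II 0.009; III 0.226.

II, I, III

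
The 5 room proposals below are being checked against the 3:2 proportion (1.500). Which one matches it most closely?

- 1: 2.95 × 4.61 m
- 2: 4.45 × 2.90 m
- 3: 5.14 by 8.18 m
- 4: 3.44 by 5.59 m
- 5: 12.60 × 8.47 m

5

Ratios (long/short): 1 ≈ 1.563; 2 ≈ 1.534; 3 ≈ 1.591; 4 ≈ 1.625; 5 ≈ 1.488.
3:2 ≈ 1.500; option 5 is nearest (Δ 0.012).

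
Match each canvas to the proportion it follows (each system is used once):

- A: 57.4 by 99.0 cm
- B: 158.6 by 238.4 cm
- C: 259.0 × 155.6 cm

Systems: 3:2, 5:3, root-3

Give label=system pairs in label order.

A=root-3, B=3:2, C=5:3

Ratios: A ≈ 1.725; B ≈ 1.503; C ≈ 1.665.
Targets: 3:2 ≈ 1.500; 5:3 ≈ 1.667; root-3 ≈ 1.732.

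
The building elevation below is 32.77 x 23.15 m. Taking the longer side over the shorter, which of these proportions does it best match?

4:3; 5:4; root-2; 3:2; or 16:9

Ratio = 32.77 / 23.15 ≈ 1.416.
Distances: 4:3 1.333 (Δ 0.083); 5:4 1.250 (Δ 0.166); root-2 1.414 (Δ 0.002); 3:2 1.500 (Δ 0.084); 16:9 1.778 (Δ 0.362).

root-2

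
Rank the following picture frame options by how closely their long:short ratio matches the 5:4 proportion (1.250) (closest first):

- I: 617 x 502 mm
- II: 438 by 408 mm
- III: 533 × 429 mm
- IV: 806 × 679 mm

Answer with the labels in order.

III, I, IV, II

I: 617/502 ≈ 1.229 → |1.229 − 1.250| = 0.021
II: 438/408 ≈ 1.074 → |1.074 − 1.250| = 0.176
III: 533/429 ≈ 1.242 → |1.242 − 1.250| = 0.008
IV: 806/679 ≈ 1.187 → |1.187 − 1.250| = 0.063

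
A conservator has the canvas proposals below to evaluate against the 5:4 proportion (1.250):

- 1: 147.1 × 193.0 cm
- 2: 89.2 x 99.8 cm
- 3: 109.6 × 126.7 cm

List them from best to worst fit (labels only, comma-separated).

Ratios: 1 = 193.0 / 147.1 ≈ 1.312; 2 = 99.8 / 89.2 ≈ 1.119; 3 = 126.7 / 109.6 ≈ 1.156.
|Δ from 1.250|: 1 0.062; 2 0.131; 3 0.094.

1, 3, 2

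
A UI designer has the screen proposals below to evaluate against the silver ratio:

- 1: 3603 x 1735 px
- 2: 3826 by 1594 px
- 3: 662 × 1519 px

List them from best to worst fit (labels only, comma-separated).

2, 3, 1

1: 3603/1735 ≈ 2.077 → |2.077 − 2.414| = 0.337
2: 3826/1594 ≈ 2.400 → |2.400 − 2.414| = 0.014
3: 1519/662 ≈ 2.295 → |2.295 − 2.414| = 0.119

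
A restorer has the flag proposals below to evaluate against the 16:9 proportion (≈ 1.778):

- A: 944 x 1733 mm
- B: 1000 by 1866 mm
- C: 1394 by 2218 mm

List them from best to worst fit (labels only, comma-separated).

A, B, C

Ratios: A = 1733 / 944 ≈ 1.836; B = 1866 / 1000 ≈ 1.866; C = 2218 / 1394 ≈ 1.591.
|Δ from 1.778|: A 0.058; B 0.088; C 0.187.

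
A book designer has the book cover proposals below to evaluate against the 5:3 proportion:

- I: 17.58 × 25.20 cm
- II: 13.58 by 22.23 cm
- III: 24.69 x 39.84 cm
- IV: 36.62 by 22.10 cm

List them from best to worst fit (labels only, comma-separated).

Ratios: I = 25.20 / 17.58 ≈ 1.433; II = 22.23 / 13.58 ≈ 1.637; III = 39.84 / 24.69 ≈ 1.614; IV = 36.62 / 22.10 ≈ 1.657.
|Δ from 1.667|: I 0.234; II 0.030; III 0.053; IV 0.010.

IV, II, III, I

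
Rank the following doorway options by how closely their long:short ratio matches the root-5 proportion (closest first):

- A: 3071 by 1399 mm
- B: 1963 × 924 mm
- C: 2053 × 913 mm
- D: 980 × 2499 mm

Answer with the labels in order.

C, A, B, D

A: 3071/1399 ≈ 2.195 → |2.195 − 2.236| = 0.041
B: 1963/924 ≈ 2.124 → |2.124 − 2.236| = 0.112
C: 2053/913 ≈ 2.249 → |2.249 − 2.236| = 0.013
D: 2499/980 ≈ 2.550 → |2.550 − 2.236| = 0.314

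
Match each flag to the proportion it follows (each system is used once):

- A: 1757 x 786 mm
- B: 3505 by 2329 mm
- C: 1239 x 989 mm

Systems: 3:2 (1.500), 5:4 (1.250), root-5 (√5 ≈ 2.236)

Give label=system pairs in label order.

A = 1757/786 ≈ 2.235 → root-5 (2.236)
B = 3505/2329 ≈ 1.505 → 3:2 (1.500)
C = 1239/989 ≈ 1.253 → 5:4 (1.250)

A=root-5, B=3:2, C=5:4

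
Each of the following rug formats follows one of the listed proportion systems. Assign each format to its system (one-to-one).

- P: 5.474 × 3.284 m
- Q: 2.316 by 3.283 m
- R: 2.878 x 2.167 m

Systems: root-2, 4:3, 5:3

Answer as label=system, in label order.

P=5:3, Q=root-2, R=4:3

P = 5.474/3.284 ≈ 1.667 → 5:3 (1.667)
Q = 3.283/2.316 ≈ 1.418 → root-2 (1.414)
R = 2.878/2.167 ≈ 1.328 → 4:3 (1.333)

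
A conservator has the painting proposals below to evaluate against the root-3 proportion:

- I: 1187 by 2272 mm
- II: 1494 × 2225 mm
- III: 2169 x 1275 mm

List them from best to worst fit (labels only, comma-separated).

I: 2272/1187 ≈ 1.914 → |1.914 − 1.732| = 0.182
II: 2225/1494 ≈ 1.489 → |1.489 − 1.732| = 0.243
III: 2169/1275 ≈ 1.701 → |1.701 − 1.732| = 0.031

III, I, II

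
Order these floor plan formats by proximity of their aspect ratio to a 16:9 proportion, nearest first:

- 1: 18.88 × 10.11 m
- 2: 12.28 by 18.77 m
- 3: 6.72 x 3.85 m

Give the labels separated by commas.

3, 1, 2

1: 18.88/10.11 ≈ 1.867 → |1.867 − 1.778| = 0.089
2: 18.77/12.28 ≈ 1.529 → |1.529 − 1.778| = 0.249
3: 6.72/3.85 ≈ 1.745 → |1.745 − 1.778| = 0.033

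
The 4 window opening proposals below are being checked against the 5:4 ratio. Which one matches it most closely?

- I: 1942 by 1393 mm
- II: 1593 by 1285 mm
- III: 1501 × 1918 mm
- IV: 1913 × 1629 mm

II

Target 5:4 ≈ 1.250.
I: 1.394 (Δ0.144)  II: 1.240 (Δ0.010)  III: 1.278 (Δ0.028)  IV: 1.174 (Δ0.076)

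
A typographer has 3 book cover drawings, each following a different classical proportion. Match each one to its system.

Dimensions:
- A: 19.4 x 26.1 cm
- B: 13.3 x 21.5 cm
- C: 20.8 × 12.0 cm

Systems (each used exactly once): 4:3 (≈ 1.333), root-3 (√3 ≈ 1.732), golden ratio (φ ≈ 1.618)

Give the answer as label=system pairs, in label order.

Ratios: A ≈ 1.345; B ≈ 1.617; C ≈ 1.733.
Targets: 4:3 ≈ 1.333; root-3 ≈ 1.732; golden ratio ≈ 1.618.

A=4:3, B=golden ratio, C=root-3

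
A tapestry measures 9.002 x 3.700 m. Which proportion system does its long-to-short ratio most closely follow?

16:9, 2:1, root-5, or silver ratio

silver ratio

Ratio = 9.002 / 3.700 ≈ 2.433.
Distances: 16:9 1.778 (Δ 0.655); 2:1 2.000 (Δ 0.433); root-5 2.236 (Δ 0.197); silver ratio 2.414 (Δ 0.019).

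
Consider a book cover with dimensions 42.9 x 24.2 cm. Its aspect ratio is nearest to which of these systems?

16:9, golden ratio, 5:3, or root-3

16:9

42.9/24.2 ≈ 1.773. Nearest candidates are 16:9 (1.778, off by 0.005) and root-3 (1.732, off by 0.041).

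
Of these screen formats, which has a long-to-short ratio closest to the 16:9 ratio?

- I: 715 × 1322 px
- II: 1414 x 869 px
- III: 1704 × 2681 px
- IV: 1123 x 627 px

Target 16:9 ≈ 1.778.
I: 1.849 (Δ0.071)  II: 1.627 (Δ0.151)  III: 1.573 (Δ0.205)  IV: 1.791 (Δ0.013)

IV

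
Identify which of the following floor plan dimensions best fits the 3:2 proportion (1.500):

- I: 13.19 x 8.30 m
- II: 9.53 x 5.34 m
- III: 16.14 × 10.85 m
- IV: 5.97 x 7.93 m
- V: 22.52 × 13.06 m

III

Target 3:2 ≈ 1.500.
I: 1.589 (Δ0.089)  II: 1.785 (Δ0.285)  III: 1.488 (Δ0.012)  IV: 1.328 (Δ0.172)  V: 1.724 (Δ0.224)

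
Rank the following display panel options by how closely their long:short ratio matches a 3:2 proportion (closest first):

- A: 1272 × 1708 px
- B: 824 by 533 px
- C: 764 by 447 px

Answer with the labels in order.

Ratios: A = 1708 / 1272 ≈ 1.343; B = 824 / 533 ≈ 1.546; C = 764 / 447 ≈ 1.709.
|Δ from 1.500|: A 0.157; B 0.046; C 0.209.

B, A, C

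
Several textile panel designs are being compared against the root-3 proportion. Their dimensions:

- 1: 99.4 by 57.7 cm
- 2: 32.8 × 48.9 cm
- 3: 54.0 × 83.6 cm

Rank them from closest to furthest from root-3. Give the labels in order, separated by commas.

1, 3, 2

1: 99.4/57.7 ≈ 1.723 → |1.723 − 1.732| = 0.009
2: 48.9/32.8 ≈ 1.491 → |1.491 − 1.732| = 0.241
3: 83.6/54.0 ≈ 1.548 → |1.548 − 1.732| = 0.184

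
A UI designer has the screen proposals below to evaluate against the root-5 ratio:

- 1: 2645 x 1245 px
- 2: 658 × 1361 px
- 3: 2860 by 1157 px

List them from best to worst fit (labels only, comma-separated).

1, 2, 3

1: 2645/1245 ≈ 2.124 → |2.124 − 2.236| = 0.112
2: 1361/658 ≈ 2.068 → |2.068 − 2.236| = 0.168
3: 2860/1157 ≈ 2.472 → |2.472 − 2.236| = 0.236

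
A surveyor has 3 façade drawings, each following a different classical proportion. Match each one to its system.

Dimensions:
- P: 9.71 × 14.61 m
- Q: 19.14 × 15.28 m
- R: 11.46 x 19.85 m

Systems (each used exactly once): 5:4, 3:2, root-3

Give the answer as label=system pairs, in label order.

Ratios: P ≈ 1.505; Q ≈ 1.253; R ≈ 1.732.
Targets: 5:4 ≈ 1.250; 3:2 ≈ 1.500; root-3 ≈ 1.732.

P=3:2, Q=5:4, R=root-3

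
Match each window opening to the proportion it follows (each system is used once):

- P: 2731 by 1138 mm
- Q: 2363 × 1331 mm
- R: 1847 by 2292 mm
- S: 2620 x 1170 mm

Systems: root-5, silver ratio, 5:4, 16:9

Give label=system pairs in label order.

Ratios: P ≈ 2.400; Q ≈ 1.775; R ≈ 1.241; S ≈ 2.239.
Targets: root-5 ≈ 2.236; silver ratio ≈ 2.414; 5:4 ≈ 1.250; 16:9 ≈ 1.778.

P=silver ratio, Q=16:9, R=5:4, S=root-5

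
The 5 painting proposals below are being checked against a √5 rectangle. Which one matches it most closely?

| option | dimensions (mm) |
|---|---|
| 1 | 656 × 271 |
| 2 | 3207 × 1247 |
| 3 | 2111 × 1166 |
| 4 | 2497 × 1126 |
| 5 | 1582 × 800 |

Target root-5 ≈ 2.236.
1: 2.421 (Δ0.185)  2: 2.572 (Δ0.336)  3: 1.810 (Δ0.426)  4: 2.218 (Δ0.018)  5: 1.978 (Δ0.258)

4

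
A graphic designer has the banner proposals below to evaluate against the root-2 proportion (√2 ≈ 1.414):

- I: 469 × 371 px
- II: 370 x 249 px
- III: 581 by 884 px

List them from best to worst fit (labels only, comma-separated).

I: 469/371 ≈ 1.264 → |1.264 − 1.414| = 0.150
II: 370/249 ≈ 1.486 → |1.486 − 1.414| = 0.072
III: 884/581 ≈ 1.522 → |1.522 − 1.414| = 0.108

II, III, I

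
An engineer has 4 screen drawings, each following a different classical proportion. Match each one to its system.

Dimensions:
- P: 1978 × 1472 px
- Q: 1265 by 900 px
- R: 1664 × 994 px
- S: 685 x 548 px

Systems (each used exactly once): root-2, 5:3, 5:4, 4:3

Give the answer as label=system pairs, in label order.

P = 1978/1472 ≈ 1.344 → 4:3 (1.333)
Q = 1265/900 ≈ 1.406 → root-2 (1.414)
R = 1664/994 ≈ 1.674 → 5:3 (1.667)
S = 685/548 ≈ 1.250 → 5:4 (1.250)

P=4:3, Q=root-2, R=5:3, S=5:4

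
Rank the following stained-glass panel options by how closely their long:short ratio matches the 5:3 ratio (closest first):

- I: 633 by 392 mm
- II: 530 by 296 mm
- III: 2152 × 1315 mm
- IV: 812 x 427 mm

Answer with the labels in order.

III, I, II, IV

Ratios: I = 633 / 392 ≈ 1.615; II = 530 / 296 ≈ 1.791; III = 2152 / 1315 ≈ 1.637; IV = 812 / 427 ≈ 1.902.
|Δ from 1.667|: I 0.052; II 0.124; III 0.030; IV 0.235.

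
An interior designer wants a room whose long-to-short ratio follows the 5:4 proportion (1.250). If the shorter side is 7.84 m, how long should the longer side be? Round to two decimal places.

5:4 = 1.25000.
Longer side = 7.84 × 1.25000 ≈ 9.8000 → 9.80 m.

9.80 m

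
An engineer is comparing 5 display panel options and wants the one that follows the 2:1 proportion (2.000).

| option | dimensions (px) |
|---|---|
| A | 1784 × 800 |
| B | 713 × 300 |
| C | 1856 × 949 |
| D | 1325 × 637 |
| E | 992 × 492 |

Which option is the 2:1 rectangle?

Ratios (long/short): A ≈ 2.230; B ≈ 2.377; C ≈ 1.956; D ≈ 2.080; E ≈ 2.016.
2:1 ≈ 2.000; option E is nearest (Δ 0.016).

E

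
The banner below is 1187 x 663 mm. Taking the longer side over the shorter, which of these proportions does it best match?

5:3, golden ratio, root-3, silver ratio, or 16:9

Ratio = 1187 / 663 ≈ 1.790.
Distances: 5:3 1.667 (Δ 0.123); golden ratio 1.618 (Δ 0.172); root-3 1.732 (Δ 0.058); silver ratio 2.414 (Δ 0.624); 16:9 1.778 (Δ 0.012).

16:9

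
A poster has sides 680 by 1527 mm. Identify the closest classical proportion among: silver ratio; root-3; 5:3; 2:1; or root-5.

Ratio = 1527 / 680 ≈ 2.246.
Distances: silver ratio 2.414 (Δ 0.168); root-3 1.732 (Δ 0.514); 5:3 1.667 (Δ 0.579); 2:1 2.000 (Δ 0.246); root-5 2.236 (Δ 0.010).

root-5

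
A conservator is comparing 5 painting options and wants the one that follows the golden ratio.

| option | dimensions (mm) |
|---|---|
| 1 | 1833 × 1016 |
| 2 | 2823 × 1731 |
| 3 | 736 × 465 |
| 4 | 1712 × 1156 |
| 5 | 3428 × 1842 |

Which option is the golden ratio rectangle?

Ratios (long/short): 1 ≈ 1.804; 2 ≈ 1.631; 3 ≈ 1.583; 4 ≈ 1.481; 5 ≈ 1.861.
golden ratio ≈ 1.618; option 2 is nearest (Δ 0.013).

2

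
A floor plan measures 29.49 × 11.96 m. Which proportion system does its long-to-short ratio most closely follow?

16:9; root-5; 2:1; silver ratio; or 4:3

29.49/11.96 ≈ 2.466. Nearest candidates are silver ratio (2.414, off by 0.052) and root-5 (2.236, off by 0.230).

silver ratio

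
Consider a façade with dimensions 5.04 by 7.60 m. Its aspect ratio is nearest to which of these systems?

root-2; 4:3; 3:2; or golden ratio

Ratio = 7.60 / 5.04 ≈ 1.508.
Distances: root-2 1.414 (Δ 0.094); 4:3 1.333 (Δ 0.175); 3:2 1.500 (Δ 0.008); golden ratio 1.618 (Δ 0.110).

3:2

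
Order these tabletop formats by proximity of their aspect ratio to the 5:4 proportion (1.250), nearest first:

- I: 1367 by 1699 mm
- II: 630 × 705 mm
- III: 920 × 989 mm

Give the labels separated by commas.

I: 1699/1367 ≈ 1.243 → |1.243 − 1.250| = 0.007
II: 705/630 ≈ 1.119 → |1.119 − 1.250| = 0.131
III: 989/920 ≈ 1.075 → |1.075 − 1.250| = 0.175

I, II, III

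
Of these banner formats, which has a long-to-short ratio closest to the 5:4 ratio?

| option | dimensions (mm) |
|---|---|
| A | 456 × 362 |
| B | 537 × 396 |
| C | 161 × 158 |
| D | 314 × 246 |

Ratios (long/short): A ≈ 1.260; B ≈ 1.356; C ≈ 1.019; D ≈ 1.276.
5:4 ≈ 1.250; option A is nearest (Δ 0.010).

A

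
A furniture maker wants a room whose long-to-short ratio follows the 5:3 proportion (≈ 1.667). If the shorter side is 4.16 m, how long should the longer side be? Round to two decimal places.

5:3 ≈ 1.66667.
Longer side = 4.16 × 1.66667 ≈ 6.9333 → 6.93 m.

6.93 m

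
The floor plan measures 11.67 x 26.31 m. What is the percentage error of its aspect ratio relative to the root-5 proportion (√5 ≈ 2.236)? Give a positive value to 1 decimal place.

0.8%

Ratio = 26.31 / 11.67 ≈ 2.2545.
Ideal root-5 ≈ 2.2361. |2.2545 − 2.2361| / 2.2361 ≈ 0.82% → 0.8%.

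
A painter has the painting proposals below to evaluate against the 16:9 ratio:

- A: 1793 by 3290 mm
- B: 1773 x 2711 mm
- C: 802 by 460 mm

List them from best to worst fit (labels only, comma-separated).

A: 3290/1793 ≈ 1.835 → |1.835 − 1.778| = 0.057
B: 2711/1773 ≈ 1.529 → |1.529 − 1.778| = 0.249
C: 802/460 ≈ 1.743 → |1.743 − 1.778| = 0.035

C, A, B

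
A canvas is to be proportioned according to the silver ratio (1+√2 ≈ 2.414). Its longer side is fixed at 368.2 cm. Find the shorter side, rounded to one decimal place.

silver ratio ≈ 2.41421.
Shorter side = 368.2 ÷ 2.41421 ≈ 152.514 → 152.5 cm.

152.5 cm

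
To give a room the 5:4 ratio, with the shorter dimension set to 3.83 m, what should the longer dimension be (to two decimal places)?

5:4 = 1.25000.
Longer side = 3.83 × 1.25000 ≈ 4.7875 → 4.79 m.

4.79 m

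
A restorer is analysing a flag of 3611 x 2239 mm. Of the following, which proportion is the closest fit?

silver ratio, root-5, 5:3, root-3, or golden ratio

golden ratio

3611/2239 ≈ 1.613. Nearest candidates are golden ratio (1.618, off by 0.005) and 5:3 (1.667, off by 0.054).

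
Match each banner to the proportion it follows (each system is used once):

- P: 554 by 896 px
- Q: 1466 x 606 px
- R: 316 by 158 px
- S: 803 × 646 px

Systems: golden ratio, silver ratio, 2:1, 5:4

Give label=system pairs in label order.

P=golden ratio, Q=silver ratio, R=2:1, S=5:4

P = 896/554 ≈ 1.617 → golden ratio (1.618)
Q = 1466/606 ≈ 2.419 → silver ratio (2.414)
R = 316/158 ≈ 2.000 → 2:1 (2.000)
S = 803/646 ≈ 1.243 → 5:4 (1.250)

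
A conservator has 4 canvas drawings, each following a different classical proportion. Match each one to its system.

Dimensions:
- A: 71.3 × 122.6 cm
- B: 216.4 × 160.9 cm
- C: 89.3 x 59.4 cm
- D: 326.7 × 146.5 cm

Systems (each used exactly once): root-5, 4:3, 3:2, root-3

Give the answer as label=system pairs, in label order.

Ratios: A ≈ 1.719; B ≈ 1.345; C ≈ 1.503; D ≈ 2.230.
Targets: root-5 ≈ 2.236; 4:3 ≈ 1.333; 3:2 ≈ 1.500; root-3 ≈ 1.732.

A=root-3, B=4:3, C=3:2, D=root-5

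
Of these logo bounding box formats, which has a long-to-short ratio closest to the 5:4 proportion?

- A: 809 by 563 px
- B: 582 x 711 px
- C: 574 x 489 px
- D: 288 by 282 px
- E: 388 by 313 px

E

Ratios (long/short): A ≈ 1.437; B ≈ 1.222; C ≈ 1.174; D ≈ 1.021; E ≈ 1.240.
5:4 ≈ 1.250; option E is nearest (Δ 0.010).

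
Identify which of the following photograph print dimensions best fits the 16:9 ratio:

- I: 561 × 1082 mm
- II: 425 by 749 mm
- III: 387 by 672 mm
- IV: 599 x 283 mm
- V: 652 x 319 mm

Ratios (long/short): I ≈ 1.929; II ≈ 1.762; III ≈ 1.736; IV ≈ 2.117; V ≈ 2.044.
16:9 ≈ 1.778; option II is nearest (Δ 0.016).

II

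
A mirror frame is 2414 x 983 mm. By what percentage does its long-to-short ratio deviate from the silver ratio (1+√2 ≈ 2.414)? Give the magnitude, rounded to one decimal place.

1.7%

Ratio = 2414 / 983 ≈ 2.4557.
Ideal silver ratio ≈ 2.4142. |2.4557 − 2.4142| / 2.4142 ≈ 1.72% → 1.7%.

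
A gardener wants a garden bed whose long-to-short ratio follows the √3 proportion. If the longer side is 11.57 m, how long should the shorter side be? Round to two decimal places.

root-3 ≈ 1.73205.
Shorter side = 11.57 ÷ 1.73205 ≈ 6.6799 → 6.68 m.

6.68 m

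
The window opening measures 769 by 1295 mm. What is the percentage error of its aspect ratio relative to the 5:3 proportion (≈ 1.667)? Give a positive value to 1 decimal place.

Ratio = 1295 / 769 ≈ 1.6840.
Ideal 5:3 ≈ 1.6667. |1.6840 − 1.6667| / 1.6667 ≈ 1.04% → 1.0%.

1.0%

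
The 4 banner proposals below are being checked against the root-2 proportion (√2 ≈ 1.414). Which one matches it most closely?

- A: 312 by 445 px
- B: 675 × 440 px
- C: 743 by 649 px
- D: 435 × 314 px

Ratios (long/short): A ≈ 1.426; B ≈ 1.534; C ≈ 1.145; D ≈ 1.385.
root-2 ≈ 1.414; option A is nearest (Δ 0.012).

A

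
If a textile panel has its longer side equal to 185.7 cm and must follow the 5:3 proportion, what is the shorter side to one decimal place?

111.4 cm

5:3 ≈ 1.66667.
Shorter side = 185.7 ÷ 1.66667 ≈ 111.420 → 111.4 cm.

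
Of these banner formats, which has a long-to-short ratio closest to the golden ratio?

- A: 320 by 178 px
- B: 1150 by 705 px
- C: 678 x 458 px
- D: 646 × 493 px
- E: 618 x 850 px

B

Target golden ratio ≈ 1.618.
A: 1.798 (Δ0.180)  B: 1.631 (Δ0.013)  C: 1.480 (Δ0.138)  D: 1.310 (Δ0.308)  E: 1.375 (Δ0.243)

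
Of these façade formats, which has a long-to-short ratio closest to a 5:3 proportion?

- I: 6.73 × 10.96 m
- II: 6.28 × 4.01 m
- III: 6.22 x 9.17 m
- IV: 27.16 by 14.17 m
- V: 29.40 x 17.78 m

V

Ratios (long/short): I ≈ 1.629; II ≈ 1.566; III ≈ 1.474; IV ≈ 1.917; V ≈ 1.654.
5:3 ≈ 1.667; option V is nearest (Δ 0.013).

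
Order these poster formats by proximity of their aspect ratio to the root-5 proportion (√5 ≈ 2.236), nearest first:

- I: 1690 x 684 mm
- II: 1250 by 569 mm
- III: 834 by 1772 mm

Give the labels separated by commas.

II, III, I

I: 1690/684 ≈ 2.471 → |2.471 − 2.236| = 0.235
II: 1250/569 ≈ 2.197 → |2.197 − 2.236| = 0.039
III: 1772/834 ≈ 2.125 → |2.125 − 2.236| = 0.111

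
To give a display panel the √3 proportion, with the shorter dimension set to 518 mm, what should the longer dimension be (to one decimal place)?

root-3 ≈ 1.73205.
Longer side = 518 × 1.73205 ≈ 897.202 → 897.2 mm.

897.2 mm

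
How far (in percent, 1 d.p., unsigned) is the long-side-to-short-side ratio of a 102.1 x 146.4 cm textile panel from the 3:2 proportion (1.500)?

4.4%

Ratio = 146.4 / 102.1 ≈ 1.4339.
Ideal 3:2 = 1.5000. |1.4339 − 1.5000| / 1.5000 ≈ 4.41% → 4.4%.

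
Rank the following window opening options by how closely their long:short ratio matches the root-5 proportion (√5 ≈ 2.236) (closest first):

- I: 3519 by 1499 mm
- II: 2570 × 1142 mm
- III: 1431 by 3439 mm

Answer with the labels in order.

Ratios: I = 3519 / 1499 ≈ 2.348; II = 2570 / 1142 ≈ 2.250; III = 3439 / 1431 ≈ 2.403.
|Δ from 2.236|: I 0.112; II 0.014; III 0.167.

II, I, III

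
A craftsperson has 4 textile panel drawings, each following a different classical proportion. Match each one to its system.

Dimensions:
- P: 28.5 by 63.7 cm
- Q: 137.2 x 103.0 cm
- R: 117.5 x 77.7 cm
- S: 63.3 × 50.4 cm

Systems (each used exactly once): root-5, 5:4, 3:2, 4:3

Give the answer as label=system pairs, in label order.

P=root-5, Q=4:3, R=3:2, S=5:4

P = 63.7/28.5 ≈ 2.235 → root-5 (2.236)
Q = 137.2/103.0 ≈ 1.332 → 4:3 (1.333)
R = 117.5/77.7 ≈ 1.512 → 3:2 (1.500)
S = 63.3/50.4 ≈ 1.256 → 5:4 (1.250)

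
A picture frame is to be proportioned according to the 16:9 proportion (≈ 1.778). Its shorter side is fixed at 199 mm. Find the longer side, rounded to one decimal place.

353.8 mm

16:9 ≈ 1.77778.
Longer side = 199 × 1.77778 ≈ 353.778 → 353.8 mm.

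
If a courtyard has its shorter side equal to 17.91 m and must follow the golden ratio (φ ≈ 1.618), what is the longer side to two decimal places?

golden ratio ≈ 1.61803.
Longer side = 17.91 × 1.61803 ≈ 28.9789 → 28.98 m.

28.98 m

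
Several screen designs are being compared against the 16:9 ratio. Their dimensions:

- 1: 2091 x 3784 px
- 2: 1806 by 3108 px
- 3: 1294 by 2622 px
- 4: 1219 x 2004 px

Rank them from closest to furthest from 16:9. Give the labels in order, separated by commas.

1: 3784/2091 ≈ 1.810 → |1.810 − 1.778| = 0.032
2: 3108/1806 ≈ 1.721 → |1.721 − 1.778| = 0.057
3: 2622/1294 ≈ 2.026 → |2.026 − 1.778| = 0.248
4: 2004/1219 ≈ 1.644 → |1.644 − 1.778| = 0.134

1, 2, 4, 3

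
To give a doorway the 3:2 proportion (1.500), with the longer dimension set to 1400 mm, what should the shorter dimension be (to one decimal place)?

3:2 = 1.50000.
Shorter side = 1400 ÷ 1.50000 ≈ 933.333 → 933.3 mm.

933.3 mm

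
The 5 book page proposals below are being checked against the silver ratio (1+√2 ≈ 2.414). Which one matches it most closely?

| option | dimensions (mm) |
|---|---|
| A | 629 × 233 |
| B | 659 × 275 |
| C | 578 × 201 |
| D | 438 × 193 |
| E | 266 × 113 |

B

Target silver ratio ≈ 2.414.
A: 2.700 (Δ0.286)  B: 2.396 (Δ0.018)  C: 2.876 (Δ0.462)  D: 2.269 (Δ0.145)  E: 2.354 (Δ0.060)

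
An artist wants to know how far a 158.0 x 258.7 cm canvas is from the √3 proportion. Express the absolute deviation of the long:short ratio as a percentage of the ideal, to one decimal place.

Ratio = 258.7 / 158.0 ≈ 1.6373.
Ideal root-3 ≈ 1.7321. |1.6373 − 1.7321| / 1.7321 ≈ 5.47% → 5.5%.

5.5%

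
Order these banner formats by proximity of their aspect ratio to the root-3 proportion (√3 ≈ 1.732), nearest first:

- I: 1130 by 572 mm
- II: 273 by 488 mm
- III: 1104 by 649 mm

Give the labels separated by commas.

III, II, I

Ratios: I = 1130 / 572 ≈ 1.976; II = 488 / 273 ≈ 1.788; III = 1104 / 649 ≈ 1.701.
|Δ from 1.732|: I 0.244; II 0.056; III 0.031.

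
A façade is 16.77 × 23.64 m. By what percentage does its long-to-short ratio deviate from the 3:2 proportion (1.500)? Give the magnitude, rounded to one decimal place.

6.0%

Ratio = 23.64 / 16.77 ≈ 1.4097.
Ideal 3:2 = 1.5000. |1.4097 − 1.5000| / 1.5000 ≈ 6.02% → 6.0%.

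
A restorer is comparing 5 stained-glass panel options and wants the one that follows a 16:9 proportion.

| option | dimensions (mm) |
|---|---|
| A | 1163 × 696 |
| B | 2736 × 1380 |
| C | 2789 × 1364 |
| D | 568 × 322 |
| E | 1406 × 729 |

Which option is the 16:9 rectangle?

D

Target 16:9 ≈ 1.778.
A: 1.671 (Δ0.107)  B: 1.983 (Δ0.205)  C: 2.045 (Δ0.267)  D: 1.764 (Δ0.014)  E: 1.929 (Δ0.151)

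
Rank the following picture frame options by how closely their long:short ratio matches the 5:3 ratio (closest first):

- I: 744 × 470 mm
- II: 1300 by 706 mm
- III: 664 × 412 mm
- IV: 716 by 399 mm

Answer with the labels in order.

III, I, IV, II

I: 744/470 ≈ 1.583 → |1.583 − 1.667| = 0.084
II: 1300/706 ≈ 1.841 → |1.841 − 1.667| = 0.174
III: 664/412 ≈ 1.612 → |1.612 − 1.667| = 0.055
IV: 716/399 ≈ 1.794 → |1.794 − 1.667| = 0.127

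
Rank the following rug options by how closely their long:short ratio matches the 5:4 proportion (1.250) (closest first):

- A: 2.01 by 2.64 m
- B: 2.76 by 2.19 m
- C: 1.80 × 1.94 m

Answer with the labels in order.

B, A, C

A: 2.64/2.01 ≈ 1.313 → |1.313 − 1.250| = 0.063
B: 2.76/2.19 ≈ 1.260 → |1.260 − 1.250| = 0.010
C: 1.94/1.80 ≈ 1.078 → |1.078 − 1.250| = 0.172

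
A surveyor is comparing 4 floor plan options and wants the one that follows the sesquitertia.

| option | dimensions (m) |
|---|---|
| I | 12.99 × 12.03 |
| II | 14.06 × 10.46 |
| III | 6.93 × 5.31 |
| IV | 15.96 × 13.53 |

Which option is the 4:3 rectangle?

II

Ratios (long/short): I ≈ 1.080; II ≈ 1.344; III ≈ 1.305; IV ≈ 1.180.
4:3 ≈ 1.333; option II is nearest (Δ 0.011).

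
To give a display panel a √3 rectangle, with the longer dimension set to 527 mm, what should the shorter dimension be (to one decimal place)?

root-3 ≈ 1.73205.
Shorter side = 527 ÷ 1.73205 ≈ 304.264 → 304.3 mm.

304.3 mm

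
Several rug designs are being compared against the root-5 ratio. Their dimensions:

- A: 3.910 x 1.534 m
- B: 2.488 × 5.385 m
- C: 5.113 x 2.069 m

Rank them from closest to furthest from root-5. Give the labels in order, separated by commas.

B, C, A

A: 3.910/1.534 ≈ 2.549 → |2.549 − 2.236| = 0.313
B: 5.385/2.488 ≈ 2.164 → |2.164 − 2.236| = 0.072
C: 5.113/2.069 ≈ 2.471 → |2.471 − 2.236| = 0.235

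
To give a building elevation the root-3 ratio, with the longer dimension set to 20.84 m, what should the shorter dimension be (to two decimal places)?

12.03 m

root-3 ≈ 1.73205.
Shorter side = 20.84 ÷ 1.73205 ≈ 12.0320 → 12.03 m.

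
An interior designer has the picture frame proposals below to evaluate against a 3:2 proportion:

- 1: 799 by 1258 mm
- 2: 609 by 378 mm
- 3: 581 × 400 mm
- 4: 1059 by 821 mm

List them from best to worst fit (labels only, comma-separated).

1: 1258/799 ≈ 1.574 → |1.574 − 1.500| = 0.074
2: 609/378 ≈ 1.611 → |1.611 − 1.500| = 0.111
3: 581/400 ≈ 1.452 → |1.452 − 1.500| = 0.048
4: 1059/821 ≈ 1.290 → |1.290 − 1.500| = 0.210

3, 1, 2, 4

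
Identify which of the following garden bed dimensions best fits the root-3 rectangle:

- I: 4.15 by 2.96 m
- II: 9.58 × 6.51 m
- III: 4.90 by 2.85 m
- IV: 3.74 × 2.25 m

III

Ratios (long/short): I ≈ 1.402; II ≈ 1.472; III ≈ 1.719; IV ≈ 1.662.
root-3 ≈ 1.732; option III is nearest (Δ 0.013).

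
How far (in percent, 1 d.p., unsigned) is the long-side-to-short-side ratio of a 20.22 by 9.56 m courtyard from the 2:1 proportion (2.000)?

Ratio = 20.22 / 9.56 ≈ 2.1151.
Ideal 2:1 = 2.0000. |2.1151 − 2.0000| / 2.0000 ≈ 5.75% → 5.8%.

5.8%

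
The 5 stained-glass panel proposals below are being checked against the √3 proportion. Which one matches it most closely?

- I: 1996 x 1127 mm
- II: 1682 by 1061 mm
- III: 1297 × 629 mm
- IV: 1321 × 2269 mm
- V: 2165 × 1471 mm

IV

Target root-3 ≈ 1.732.
I: 1.771 (Δ0.039)  II: 1.585 (Δ0.147)  III: 2.062 (Δ0.330)  IV: 1.718 (Δ0.014)  V: 1.472 (Δ0.260)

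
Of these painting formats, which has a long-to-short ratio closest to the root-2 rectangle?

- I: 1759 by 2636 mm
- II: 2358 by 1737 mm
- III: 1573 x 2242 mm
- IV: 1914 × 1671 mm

III

Target root-2 ≈ 1.414.
I: 1.499 (Δ0.085)  II: 1.358 (Δ0.056)  III: 1.425 (Δ0.011)  IV: 1.145 (Δ0.269)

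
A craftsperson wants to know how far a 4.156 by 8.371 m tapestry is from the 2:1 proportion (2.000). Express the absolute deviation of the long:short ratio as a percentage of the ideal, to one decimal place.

Ratio = 8.371 / 4.156 ≈ 2.0142.
Ideal 2:1 = 2.0000. |2.0142 − 2.0000| / 2.0000 ≈ 0.71% → 0.7%.

0.7%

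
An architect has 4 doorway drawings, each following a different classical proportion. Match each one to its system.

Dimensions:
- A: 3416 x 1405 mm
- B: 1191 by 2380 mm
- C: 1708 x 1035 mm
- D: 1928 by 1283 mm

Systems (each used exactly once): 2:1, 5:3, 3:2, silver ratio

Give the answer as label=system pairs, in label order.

A = 3416/1405 ≈ 2.431 → silver ratio (2.414)
B = 2380/1191 ≈ 1.998 → 2:1 (2.000)
C = 1708/1035 ≈ 1.650 → 5:3 (1.667)
D = 1928/1283 ≈ 1.503 → 3:2 (1.500)

A=silver ratio, B=2:1, C=5:3, D=3:2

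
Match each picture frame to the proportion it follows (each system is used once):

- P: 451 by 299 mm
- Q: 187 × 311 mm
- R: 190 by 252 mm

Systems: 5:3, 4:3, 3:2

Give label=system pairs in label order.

P=3:2, Q=5:3, R=4:3

Ratios: P ≈ 1.508; Q ≈ 1.663; R ≈ 1.326.
Targets: 5:3 ≈ 1.667; 4:3 ≈ 1.333; 3:2 ≈ 1.500.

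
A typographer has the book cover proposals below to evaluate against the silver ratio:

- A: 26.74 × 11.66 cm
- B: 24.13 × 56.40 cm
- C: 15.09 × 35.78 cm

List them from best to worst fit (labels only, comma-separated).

Ratios: A = 26.74 / 11.66 ≈ 2.293; B = 56.40 / 24.13 ≈ 2.337; C = 35.78 / 15.09 ≈ 2.371.
|Δ from 2.414|: A 0.121; B 0.077; C 0.043.

C, B, A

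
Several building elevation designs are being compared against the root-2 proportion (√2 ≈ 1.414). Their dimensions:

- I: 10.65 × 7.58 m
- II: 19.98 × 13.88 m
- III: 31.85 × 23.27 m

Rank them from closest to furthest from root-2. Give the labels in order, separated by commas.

I: 10.65/7.58 ≈ 1.405 → |1.405 − 1.414| = 0.009
II: 19.98/13.88 ≈ 1.439 → |1.439 − 1.414| = 0.025
III: 31.85/23.27 ≈ 1.369 → |1.369 − 1.414| = 0.045

I, II, III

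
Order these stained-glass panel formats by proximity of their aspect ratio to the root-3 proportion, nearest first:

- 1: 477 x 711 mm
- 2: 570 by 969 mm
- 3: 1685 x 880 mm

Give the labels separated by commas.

2, 3, 1

1: 711/477 ≈ 1.491 → |1.491 − 1.732| = 0.241
2: 969/570 ≈ 1.700 → |1.700 − 1.732| = 0.032
3: 1685/880 ≈ 1.915 → |1.915 − 1.732| = 0.183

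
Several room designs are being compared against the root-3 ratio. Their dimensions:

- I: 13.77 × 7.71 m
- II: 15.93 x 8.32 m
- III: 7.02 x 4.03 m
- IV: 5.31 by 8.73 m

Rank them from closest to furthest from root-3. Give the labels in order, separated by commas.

I: 13.77/7.71 ≈ 1.786 → |1.786 − 1.732| = 0.054
II: 15.93/8.32 ≈ 1.915 → |1.915 − 1.732| = 0.183
III: 7.02/4.03 ≈ 1.742 → |1.742 − 1.732| = 0.010
IV: 8.73/5.31 ≈ 1.644 → |1.644 − 1.732| = 0.088

III, I, IV, II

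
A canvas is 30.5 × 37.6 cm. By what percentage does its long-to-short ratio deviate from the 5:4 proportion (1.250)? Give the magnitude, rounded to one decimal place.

Ratio = 37.6 / 30.5 ≈ 1.2328.
Ideal 5:4 = 1.2500. |1.2328 − 1.2500| / 1.2500 ≈ 1.38% → 1.4%.

1.4%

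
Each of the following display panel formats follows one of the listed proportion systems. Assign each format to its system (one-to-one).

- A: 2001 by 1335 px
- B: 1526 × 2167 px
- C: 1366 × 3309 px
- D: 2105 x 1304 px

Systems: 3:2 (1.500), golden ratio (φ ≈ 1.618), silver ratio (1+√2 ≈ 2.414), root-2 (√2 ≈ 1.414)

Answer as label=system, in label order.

A=3:2, B=root-2, C=silver ratio, D=golden ratio

Ratios: A ≈ 1.499; B ≈ 1.420; C ≈ 2.422; D ≈ 1.614.
Targets: 3:2 ≈ 1.500; golden ratio ≈ 1.618; silver ratio ≈ 2.414; root-2 ≈ 1.414.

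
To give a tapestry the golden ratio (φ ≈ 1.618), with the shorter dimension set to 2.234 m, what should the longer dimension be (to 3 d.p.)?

3.615 m

golden ratio ≈ 1.61803.
Longer side = 2.234 × 1.61803 ≈ 3.61468 → 3.615 m.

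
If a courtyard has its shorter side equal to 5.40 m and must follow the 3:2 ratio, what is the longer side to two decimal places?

8.10 m

3:2 = 1.50000.
Longer side = 5.40 × 1.50000 ≈ 8.1000 → 8.10 m.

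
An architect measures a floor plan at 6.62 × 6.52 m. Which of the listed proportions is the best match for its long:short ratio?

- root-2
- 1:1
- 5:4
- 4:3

6.62/6.52 ≈ 1.015. Nearest candidates are 1:1 (1.000, off by 0.015) and 5:4 (1.250, off by 0.235).

1:1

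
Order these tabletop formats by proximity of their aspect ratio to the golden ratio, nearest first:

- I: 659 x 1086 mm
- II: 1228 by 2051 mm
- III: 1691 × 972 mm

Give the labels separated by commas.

Ratios: I = 1086 / 659 ≈ 1.648; II = 2051 / 1228 ≈ 1.670; III = 1691 / 972 ≈ 1.740.
|Δ from 1.618|: I 0.030; II 0.052; III 0.122.

I, II, III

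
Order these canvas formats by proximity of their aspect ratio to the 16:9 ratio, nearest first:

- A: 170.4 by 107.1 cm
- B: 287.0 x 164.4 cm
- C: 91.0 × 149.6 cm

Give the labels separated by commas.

Ratios: A = 170.4 / 107.1 ≈ 1.591; B = 287.0 / 164.4 ≈ 1.746; C = 149.6 / 91.0 ≈ 1.644.
|Δ from 1.778|: A 0.187; B 0.032; C 0.134.

B, C, A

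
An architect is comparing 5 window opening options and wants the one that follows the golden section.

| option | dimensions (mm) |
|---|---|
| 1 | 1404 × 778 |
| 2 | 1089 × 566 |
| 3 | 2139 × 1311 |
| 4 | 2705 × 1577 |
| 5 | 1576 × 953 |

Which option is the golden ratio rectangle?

3

Ratios (long/short): 1 ≈ 1.805; 2 ≈ 1.924; 3 ≈ 1.632; 4 ≈ 1.715; 5 ≈ 1.654.
golden ratio ≈ 1.618; option 3 is nearest (Δ 0.014).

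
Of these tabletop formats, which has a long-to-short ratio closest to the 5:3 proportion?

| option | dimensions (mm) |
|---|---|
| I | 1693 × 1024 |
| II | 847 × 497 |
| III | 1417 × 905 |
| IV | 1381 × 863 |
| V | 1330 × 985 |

I

Ratios (long/short): I ≈ 1.653; II ≈ 1.704; III ≈ 1.566; IV ≈ 1.600; V ≈ 1.350.
5:3 ≈ 1.667; option I is nearest (Δ 0.014).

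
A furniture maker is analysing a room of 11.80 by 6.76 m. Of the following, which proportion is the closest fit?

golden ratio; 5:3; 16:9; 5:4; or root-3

root-3

11.80/6.76 ≈ 1.746. Nearest candidates are root-3 (1.732, off by 0.014) and 16:9 (1.778, off by 0.032).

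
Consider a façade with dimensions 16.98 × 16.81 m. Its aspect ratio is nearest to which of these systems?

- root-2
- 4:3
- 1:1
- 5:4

16.98/16.81 ≈ 1.010. Nearest candidates are 1:1 (1.000, off by 0.010) and 5:4 (1.250, off by 0.240).

1:1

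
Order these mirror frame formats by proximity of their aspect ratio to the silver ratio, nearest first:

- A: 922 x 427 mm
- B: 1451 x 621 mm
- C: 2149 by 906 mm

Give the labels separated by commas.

Ratios: A = 922 / 427 ≈ 2.159; B = 1451 / 621 ≈ 2.337; C = 2149 / 906 ≈ 2.372.
|Δ from 2.414|: A 0.255; B 0.077; C 0.042.

C, B, A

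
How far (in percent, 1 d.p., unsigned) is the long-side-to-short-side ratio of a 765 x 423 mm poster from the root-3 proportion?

Ratio = 765 / 423 ≈ 1.8085.
Ideal root-3 ≈ 1.7321. |1.8085 − 1.7321| / 1.7321 ≈ 4.41% → 4.4%.

4.4%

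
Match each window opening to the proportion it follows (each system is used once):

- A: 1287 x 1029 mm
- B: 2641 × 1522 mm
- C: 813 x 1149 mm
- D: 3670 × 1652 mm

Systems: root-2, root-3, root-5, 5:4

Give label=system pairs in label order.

Ratios: A ≈ 1.251; B ≈ 1.735; C ≈ 1.413; D ≈ 2.222.
Targets: root-2 ≈ 1.414; root-3 ≈ 1.732; root-5 ≈ 2.236; 5:4 ≈ 1.250.

A=5:4, B=root-3, C=root-2, D=root-5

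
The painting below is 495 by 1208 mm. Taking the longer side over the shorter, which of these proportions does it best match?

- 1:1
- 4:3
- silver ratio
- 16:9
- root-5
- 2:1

1208/495 ≈ 2.440. Nearest candidates are silver ratio (2.414, off by 0.026) and root-5 (2.236, off by 0.204).

silver ratio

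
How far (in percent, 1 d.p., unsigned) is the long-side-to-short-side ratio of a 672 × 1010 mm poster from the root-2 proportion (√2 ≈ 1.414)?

6.3%

Ratio = 1010 / 672 ≈ 1.5030.
Ideal root-2 ≈ 1.4142. |1.5030 − 1.4142| / 1.4142 ≈ 6.28% → 6.3%.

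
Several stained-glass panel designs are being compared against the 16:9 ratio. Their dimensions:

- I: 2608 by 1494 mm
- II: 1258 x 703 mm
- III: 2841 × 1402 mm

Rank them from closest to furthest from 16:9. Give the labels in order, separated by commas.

II, I, III

Ratios: I = 2608 / 1494 ≈ 1.746; II = 1258 / 703 ≈ 1.789; III = 2841 / 1402 ≈ 2.026.
|Δ from 1.778|: I 0.032; II 0.011; III 0.248.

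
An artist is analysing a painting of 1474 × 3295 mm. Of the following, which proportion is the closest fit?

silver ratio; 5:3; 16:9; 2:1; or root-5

root-5

3295/1474 ≈ 2.235. Nearest candidates are root-5 (2.236, off by 0.001) and silver ratio (2.414, off by 0.179).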